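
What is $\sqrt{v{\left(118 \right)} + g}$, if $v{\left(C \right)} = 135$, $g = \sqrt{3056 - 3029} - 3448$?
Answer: $\sqrt{-3313 + 3 \sqrt{3}} \approx 57.513 i$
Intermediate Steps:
$g = -3448 + 3 \sqrt{3}$ ($g = \sqrt{27} - 3448 = 3 \sqrt{3} - 3448 = -3448 + 3 \sqrt{3} \approx -3442.8$)
$\sqrt{v{\left(118 \right)} + g} = \sqrt{135 - \left(3448 - 3 \sqrt{3}\right)} = \sqrt{-3313 + 3 \sqrt{3}}$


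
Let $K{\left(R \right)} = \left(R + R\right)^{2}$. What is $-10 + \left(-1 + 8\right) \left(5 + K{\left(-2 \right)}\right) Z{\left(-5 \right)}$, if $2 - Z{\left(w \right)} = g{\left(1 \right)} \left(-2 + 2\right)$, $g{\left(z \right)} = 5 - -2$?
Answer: $284$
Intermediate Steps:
$g{\left(z \right)} = 7$ ($g{\left(z \right)} = 5 + 2 = 7$)
$K{\left(R \right)} = 4 R^{2}$ ($K{\left(R \right)} = \left(2 R\right)^{2} = 4 R^{2}$)
$Z{\left(w \right)} = 2$ ($Z{\left(w \right)} = 2 - 7 \left(-2 + 2\right) = 2 - 7 \cdot 0 = 2 - 0 = 2 + 0 = 2$)
$-10 + \left(-1 + 8\right) \left(5 + K{\left(-2 \right)}\right) Z{\left(-5 \right)} = -10 + \left(-1 + 8\right) \left(5 + 4 \left(-2\right)^{2}\right) 2 = -10 + 7 \left(5 + 4 \cdot 4\right) 2 = -10 + 7 \left(5 + 16\right) 2 = -10 + 7 \cdot 21 \cdot 2 = -10 + 147 \cdot 2 = -10 + 294 = 284$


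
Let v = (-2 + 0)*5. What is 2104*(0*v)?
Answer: 0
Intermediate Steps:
v = -10 (v = -2*5 = -10)
2104*(0*v) = 2104*(0*(-10)) = 2104*0 = 0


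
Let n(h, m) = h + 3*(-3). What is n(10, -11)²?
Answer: 1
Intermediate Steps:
n(h, m) = -9 + h (n(h, m) = h - 9 = -9 + h)
n(10, -11)² = (-9 + 10)² = 1² = 1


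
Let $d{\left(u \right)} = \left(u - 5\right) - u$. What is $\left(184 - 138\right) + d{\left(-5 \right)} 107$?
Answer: $-489$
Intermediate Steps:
$d{\left(u \right)} = -5$ ($d{\left(u \right)} = \left(-5 + u\right) - u = -5$)
$\left(184 - 138\right) + d{\left(-5 \right)} 107 = \left(184 - 138\right) - 535 = 46 - 535 = -489$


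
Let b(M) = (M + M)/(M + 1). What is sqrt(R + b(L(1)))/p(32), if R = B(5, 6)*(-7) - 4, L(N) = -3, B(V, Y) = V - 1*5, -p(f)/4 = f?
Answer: -I/128 ≈ -0.0078125*I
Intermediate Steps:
p(f) = -4*f
B(V, Y) = -5 + V (B(V, Y) = V - 5 = -5 + V)
b(M) = 2*M/(1 + M) (b(M) = (2*M)/(1 + M) = 2*M/(1 + M))
R = -4 (R = (-5 + 5)*(-7) - 4 = 0*(-7) - 4 = 0 - 4 = -4)
sqrt(R + b(L(1)))/p(32) = sqrt(-4 + 2*(-3)/(1 - 3))/((-4*32)) = sqrt(-4 + 2*(-3)/(-2))/(-128) = sqrt(-4 + 2*(-3)*(-1/2))*(-1/128) = sqrt(-4 + 3)*(-1/128) = sqrt(-1)*(-1/128) = I*(-1/128) = -I/128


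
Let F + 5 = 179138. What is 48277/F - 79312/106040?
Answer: -1136012927/2374407915 ≈ -0.47844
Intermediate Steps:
F = 179133 (F = -5 + 179138 = 179133)
48277/F - 79312/106040 = 48277/179133 - 79312/106040 = 48277*(1/179133) - 79312*1/106040 = 48277/179133 - 9914/13255 = -1136012927/2374407915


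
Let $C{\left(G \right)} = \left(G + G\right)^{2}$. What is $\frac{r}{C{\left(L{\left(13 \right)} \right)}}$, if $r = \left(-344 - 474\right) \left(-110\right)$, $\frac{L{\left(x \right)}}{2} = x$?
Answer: $\frac{22495}{676} \approx 33.277$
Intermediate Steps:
$L{\left(x \right)} = 2 x$
$C{\left(G \right)} = 4 G^{2}$ ($C{\left(G \right)} = \left(2 G\right)^{2} = 4 G^{2}$)
$r = 89980$ ($r = \left(-818\right) \left(-110\right) = 89980$)
$\frac{r}{C{\left(L{\left(13 \right)} \right)}} = \frac{89980}{4 \left(2 \cdot 13\right)^{2}} = \frac{89980}{4 \cdot 26^{2}} = \frac{89980}{4 \cdot 676} = \frac{89980}{2704} = 89980 \cdot \frac{1}{2704} = \frac{22495}{676}$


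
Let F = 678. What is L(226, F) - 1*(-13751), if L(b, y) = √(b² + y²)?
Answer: 13751 + 226*√10 ≈ 14466.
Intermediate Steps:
L(226, F) - 1*(-13751) = √(226² + 678²) - 1*(-13751) = √(51076 + 459684) + 13751 = √510760 + 13751 = 226*√10 + 13751 = 13751 + 226*√10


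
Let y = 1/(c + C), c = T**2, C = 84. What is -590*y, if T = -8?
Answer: -295/74 ≈ -3.9865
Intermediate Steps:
c = 64 (c = (-8)**2 = 64)
y = 1/148 (y = 1/(64 + 84) = 1/148 ≈ 0.0067568)
-590*y = -590*1/148 = -295/74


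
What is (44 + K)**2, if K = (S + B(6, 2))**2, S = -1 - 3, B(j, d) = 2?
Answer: 2304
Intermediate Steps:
S = -4
K = 4 (K = (-4 + 2)**2 = (-2)**2 = 4)
(44 + K)**2 = (44 + 4)**2 = 48**2 = 2304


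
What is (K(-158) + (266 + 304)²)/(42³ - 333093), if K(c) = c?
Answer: -324742/259005 ≈ -1.2538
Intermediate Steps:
(K(-158) + (266 + 304)²)/(42³ - 333093) = (-158 + (266 + 304)²)/(42³ - 333093) = (-158 + 570²)/(74088 - 333093) = (-158 + 324900)/(-259005) = 324742*(-1/259005) = -324742/259005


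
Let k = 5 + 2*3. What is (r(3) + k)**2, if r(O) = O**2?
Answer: 400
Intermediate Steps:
k = 11 (k = 5 + 6 = 11)
(r(3) + k)**2 = (3**2 + 11)**2 = (9 + 11)**2 = 20**2 = 400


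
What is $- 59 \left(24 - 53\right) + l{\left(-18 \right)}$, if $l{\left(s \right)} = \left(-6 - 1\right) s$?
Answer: $1837$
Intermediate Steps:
$l{\left(s \right)} = - 7 s$
$- 59 \left(24 - 53\right) + l{\left(-18 \right)} = - 59 \left(24 - 53\right) - -126 = \left(-59\right) \left(-29\right) + 126 = 1711 + 126 = 1837$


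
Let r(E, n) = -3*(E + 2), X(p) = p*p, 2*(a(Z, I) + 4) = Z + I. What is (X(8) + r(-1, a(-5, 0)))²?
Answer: 3721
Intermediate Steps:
a(Z, I) = -4 + I/2 + Z/2 (a(Z, I) = -4 + (Z + I)/2 = -4 + (I + Z)/2 = -4 + (I/2 + Z/2) = -4 + I/2 + Z/2)
X(p) = p²
r(E, n) = -6 - 3*E (r(E, n) = -3*(2 + E) = -6 - 3*E)
(X(8) + r(-1, a(-5, 0)))² = (8² + (-6 - 3*(-1)))² = (64 + (-6 + 3))² = (64 - 3)² = 61² = 3721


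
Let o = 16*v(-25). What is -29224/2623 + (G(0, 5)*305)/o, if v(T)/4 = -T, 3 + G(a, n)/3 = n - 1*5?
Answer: -10791707/839360 ≈ -12.857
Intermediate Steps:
G(a, n) = -24 + 3*n (G(a, n) = -9 + 3*(n - 1*5) = -9 + 3*(n - 5) = -9 + 3*(-5 + n) = -9 + (-15 + 3*n) = -24 + 3*n)
v(T) = -4*T (v(T) = 4*(-T) = -4*T)
o = 1600 (o = 16*(-4*(-25)) = 16*100 = 1600)
-29224/2623 + (G(0, 5)*305)/o = -29224/2623 + ((-24 + 3*5)*305)/1600 = -29224*1/2623 + ((-24 + 15)*305)*(1/1600) = -29224/2623 - 9*305*(1/1600) = -29224/2623 - 2745*1/1600 = -29224/2623 - 549/320 = -10791707/839360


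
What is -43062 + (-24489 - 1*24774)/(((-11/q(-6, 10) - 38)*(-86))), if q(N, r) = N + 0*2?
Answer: -401959311/9331 ≈ -43078.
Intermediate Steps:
q(N, r) = N (q(N, r) = N + 0 = N)
-43062 + (-24489 - 1*24774)/(((-11/q(-6, 10) - 38)*(-86))) = -43062 + (-24489 - 1*24774)/(((-11/(-6) - 38)*(-86))) = -43062 + (-24489 - 24774)/(((-11*(-⅙) - 38)*(-86))) = -43062 - 49263*(-1/(86*(11/6 - 38))) = -43062 - 49263/((-217/6*(-86))) = -43062 - 49263/9331/3 = -43062 - 49263*3/9331 = -43062 - 147789/9331 = -401959311/9331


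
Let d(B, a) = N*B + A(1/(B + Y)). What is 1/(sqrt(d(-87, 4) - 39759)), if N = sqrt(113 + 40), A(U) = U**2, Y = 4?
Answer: -83*I/sqrt(273899750 + 1798029*sqrt(17)) ≈ -0.0049486*I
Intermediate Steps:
N = 3*sqrt(17) (N = sqrt(153) = 3*sqrt(17) ≈ 12.369)
d(B, a) = (4 + B)**(-2) + 3*B*sqrt(17) (d(B, a) = (3*sqrt(17))*B + (1/(B + 4))**2 = 3*B*sqrt(17) + (1/(4 + B))**2 = 3*B*sqrt(17) + (4 + B)**(-2) = (4 + B)**(-2) + 3*B*sqrt(17))
1/(sqrt(d(-87, 4) - 39759)) = 1/(sqrt(((4 - 87)**(-2) + 3*(-87)*sqrt(17)) - 39759)) = 1/(sqrt(((-83)**(-2) - 261*sqrt(17)) - 39759)) = 1/(sqrt((1/6889 - 261*sqrt(17)) - 39759)) = 1/(sqrt(-273899750/6889 - 261*sqrt(17))) = 1/sqrt(-273899750/6889 - 261*sqrt(17))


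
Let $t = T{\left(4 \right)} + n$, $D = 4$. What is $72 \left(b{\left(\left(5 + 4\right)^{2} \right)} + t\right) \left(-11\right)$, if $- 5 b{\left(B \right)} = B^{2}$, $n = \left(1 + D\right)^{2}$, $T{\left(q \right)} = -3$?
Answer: $\frac{5109192}{5} \approx 1.0218 \cdot 10^{6}$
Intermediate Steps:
$n = 25$ ($n = \left(1 + 4\right)^{2} = 5^{2} = 25$)
$b{\left(B \right)} = - \frac{B^{2}}{5}$
$t = 22$ ($t = -3 + 25 = 22$)
$72 \left(b{\left(\left(5 + 4\right)^{2} \right)} + t\right) \left(-11\right) = 72 \left(- \frac{\left(\left(5 + 4\right)^{2}\right)^{2}}{5} + 22\right) \left(-11\right) = 72 \left(- \frac{\left(9^{2}\right)^{2}}{5} + 22\right) \left(-11\right) = 72 \left(- \frac{81^{2}}{5} + 22\right) \left(-11\right) = 72 \left(\left(- \frac{1}{5}\right) 6561 + 22\right) \left(-11\right) = 72 \left(- \frac{6561}{5} + 22\right) \left(-11\right) = 72 \left(\left(- \frac{6451}{5}\right) \left(-11\right)\right) = 72 \cdot \frac{70961}{5} = \frac{5109192}{5}$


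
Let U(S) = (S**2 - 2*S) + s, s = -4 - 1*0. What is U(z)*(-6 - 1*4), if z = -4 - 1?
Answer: -310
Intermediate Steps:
s = -4 (s = -4 + 0 = -4)
z = -5
U(S) = -4 + S**2 - 2*S (U(S) = (S**2 - 2*S) - 4 = -4 + S**2 - 2*S)
U(z)*(-6 - 1*4) = (-4 + (-5)**2 - 2*(-5))*(-6 - 1*4) = (-4 + 25 + 10)*(-6 - 4) = 31*(-10) = -310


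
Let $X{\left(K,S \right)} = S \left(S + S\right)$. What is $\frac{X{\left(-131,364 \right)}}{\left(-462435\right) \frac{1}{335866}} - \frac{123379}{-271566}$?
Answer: $- \frac{8056602199427629}{41860541070} \approx -1.9246 \cdot 10^{5}$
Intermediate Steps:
$X{\left(K,S \right)} = 2 S^{2}$ ($X{\left(K,S \right)} = S 2 S = 2 S^{2}$)
$\frac{X{\left(-131,364 \right)}}{\left(-462435\right) \frac{1}{335866}} - \frac{123379}{-271566} = \frac{2 \cdot 364^{2}}{\left(-462435\right) \frac{1}{335866}} - \frac{123379}{-271566} = \frac{2 \cdot 132496}{\left(-462435\right) \frac{1}{335866}} - - \frac{123379}{271566} = \frac{264992}{- \frac{462435}{335866}} + \frac{123379}{271566} = 264992 \left(- \frac{335866}{462435}\right) + \frac{123379}{271566} = - \frac{89001803072}{462435} + \frac{123379}{271566} = - \frac{8056602199427629}{41860541070}$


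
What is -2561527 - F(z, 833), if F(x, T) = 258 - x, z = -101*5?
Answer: -2562290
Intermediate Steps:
z = -505
-2561527 - F(z, 833) = -2561527 - (258 - 1*(-505)) = -2561527 - (258 + 505) = -2561527 - 1*763 = -2561527 - 763 = -2562290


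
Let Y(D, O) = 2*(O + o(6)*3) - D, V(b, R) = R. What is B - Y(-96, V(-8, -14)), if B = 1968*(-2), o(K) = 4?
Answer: -4028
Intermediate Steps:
B = -3936
Y(D, O) = 24 - D + 2*O (Y(D, O) = 2*(O + 4*3) - D = 2*(O + 12) - D = 2*(12 + O) - D = (24 + 2*O) - D = 24 - D + 2*O)
B - Y(-96, V(-8, -14)) = -3936 - (24 - 1*(-96) + 2*(-14)) = -3936 - (24 + 96 - 28) = -3936 - 1*92 = -3936 - 92 = -4028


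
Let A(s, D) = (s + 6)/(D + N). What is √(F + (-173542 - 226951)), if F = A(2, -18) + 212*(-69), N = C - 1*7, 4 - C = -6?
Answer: I*√93402345/15 ≈ 644.3*I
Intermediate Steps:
C = 10 (C = 4 - 1*(-6) = 4 + 6 = 10)
N = 3 (N = 10 - 1*7 = 10 - 7 = 3)
A(s, D) = (6 + s)/(3 + D) (A(s, D) = (s + 6)/(D + 3) = (6 + s)/(3 + D))
F = -219428/15 (F = (6 + 2)/(3 - 18) + 212*(-69) = 8/(-15) - 14628 = -1/15*8 - 14628 = -8/15 - 14628 = -219428/15 ≈ -14629.)
√(F + (-173542 - 226951)) = √(-219428/15 + (-173542 - 226951)) = √(-219428/15 - 400493) = √(-6226823/15) = I*√93402345/15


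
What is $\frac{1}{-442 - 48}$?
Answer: $- \frac{1}{490} \approx -0.0020408$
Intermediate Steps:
$\frac{1}{-442 - 48} = \frac{1}{-490} = - \frac{1}{490}$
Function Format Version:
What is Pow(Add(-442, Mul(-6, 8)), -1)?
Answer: Rational(-1, 490) ≈ -0.0020408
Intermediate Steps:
Pow(Add(-442, Mul(-6, 8)), -1) = Pow(Add(-442, -48), -1) = Pow(-490, -1) = Rational(-1, 490)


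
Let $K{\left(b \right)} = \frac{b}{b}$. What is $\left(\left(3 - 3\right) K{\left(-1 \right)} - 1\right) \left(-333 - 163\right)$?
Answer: $496$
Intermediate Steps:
$K{\left(b \right)} = 1$
$\left(\left(3 - 3\right) K{\left(-1 \right)} - 1\right) \left(-333 - 163\right) = \left(\left(3 - 3\right) 1 - 1\right) \left(-333 - 163\right) = \left(0 \cdot 1 - 1\right) \left(-496\right) = \left(0 - 1\right) \left(-496\right) = \left(-1\right) \left(-496\right) = 496$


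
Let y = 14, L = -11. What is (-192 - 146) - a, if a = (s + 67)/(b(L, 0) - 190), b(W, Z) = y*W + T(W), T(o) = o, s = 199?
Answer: -119724/355 ≈ -337.25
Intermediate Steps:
b(W, Z) = 15*W (b(W, Z) = 14*W + W = 15*W)
a = -266/355 (a = (199 + 67)/(15*(-11) - 190) = 266/(-165 - 190) = 266/(-355) = 266*(-1/355) = -266/355 ≈ -0.74930)
(-192 - 146) - a = (-192 - 146) - 1*(-266/355) = -338 + 266/355 = -119724/355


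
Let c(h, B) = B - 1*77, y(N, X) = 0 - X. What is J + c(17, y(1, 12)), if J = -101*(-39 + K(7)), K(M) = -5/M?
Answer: 27455/7 ≈ 3922.1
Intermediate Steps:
y(N, X) = -X
c(h, B) = -77 + B (c(h, B) = B - 77 = -77 + B)
J = 28078/7 (J = -101*(-39 - 5/7) = -101*(-278/7) = 28078/7 ≈ 4011.1)
J + c(17, y(1, 12)) = 28078/7 + (-77 - 1*12) = 28078/7 + (-77 - 12) = 28078/7 - 89 = 27455/7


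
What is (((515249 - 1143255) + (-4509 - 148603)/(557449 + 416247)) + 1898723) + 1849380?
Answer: 379753226925/121712 ≈ 3.1201e+6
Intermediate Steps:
(((515249 - 1143255) + (-4509 - 148603)/(557449 + 416247)) + 1898723) + 1849380 = ((-628006 - 153112/973696) + 1898723) + 1849380 = ((-628006 - 153112*1/973696) + 1898723) + 1849380 = ((-628006 - 19139/121712) + 1898723) + 1849380 = (-76435885411/121712 + 1898723) + 1849380 = 154661488365/121712 + 1849380 = 379753226925/121712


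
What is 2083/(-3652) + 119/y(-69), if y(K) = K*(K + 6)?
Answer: -1231459/2267892 ≈ -0.54300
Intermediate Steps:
y(K) = K*(6 + K)
2083/(-3652) + 119/y(-69) = 2083/(-3652) + 119/((-69*(6 - 69))) = 2083*(-1/3652) + 119/((-69*(-63))) = -2083/3652 + 119/4347 = -2083/3652 + 119*(1/4347) = -2083/3652 + 17/621 = -1231459/2267892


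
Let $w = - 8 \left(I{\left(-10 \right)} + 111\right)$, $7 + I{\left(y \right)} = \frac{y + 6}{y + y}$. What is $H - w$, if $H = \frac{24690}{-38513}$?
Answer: $\frac{160398734}{192565} \approx 832.96$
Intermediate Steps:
$I{\left(y \right)} = -7 + \frac{6 + y}{2 y}$ ($I{\left(y \right)} = -7 + \frac{y + 6}{y + y} = -7 + \frac{6 + y}{2 y}$)
$H = - \frac{24690}{38513}$ ($H = 24690 \left(- \frac{1}{38513}\right) = - \frac{24690}{38513} \approx -0.64108$)
$w = - \frac{4168}{5}$ ($w = - 8 \left(\left(- \frac{13}{2} + \frac{3}{-10}\right) + 111\right) = - 8 \left(\left(- \frac{13}{2} + 3 \left(- \frac{1}{10}\right)\right) + 111\right) = - 8 \left(\left(- \frac{13}{2} - \frac{3}{10}\right) + 111\right) = - 8 \left(- \frac{34}{5} + 111\right) = \left(-8\right) \frac{521}{5} = - \frac{4168}{5} \approx -833.6$)
$H - w = - \frac{24690}{38513} - - \frac{4168}{5} = - \frac{24690}{38513} + \frac{4168}{5} = \frac{160398734}{192565}$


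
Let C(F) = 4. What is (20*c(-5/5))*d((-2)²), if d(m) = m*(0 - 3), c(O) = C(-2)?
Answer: -960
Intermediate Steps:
c(O) = 4
d(m) = -3*m (d(m) = m*(-3) = -3*m)
(20*c(-5/5))*d((-2)²) = (20*4)*(-3*(-2)²) = 80*(-3*4) = 80*(-12) = -960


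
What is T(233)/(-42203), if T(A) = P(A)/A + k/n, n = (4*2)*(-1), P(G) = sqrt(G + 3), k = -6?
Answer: -3/168812 - 2*sqrt(59)/9833299 ≈ -1.9334e-5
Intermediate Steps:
P(G) = sqrt(3 + G)
n = -8 (n = 8*(-1) = -8)
T(A) = 3/4 + sqrt(3 + A)/A (T(A) = sqrt(3 + A)/A - 6/(-8) = sqrt(3 + A)/A - 6*(-1/8) = sqrt(3 + A)/A + 3/4 = 3/4 + sqrt(3 + A)/A)
T(233)/(-42203) = (3/4 + sqrt(3 + 233)/233)/(-42203) = (3/4 + sqrt(236)/233)*(-1/42203) = (3/4 + (2*sqrt(59))/233)*(-1/42203) = (3/4 + 2*sqrt(59)/233)*(-1/42203) = -3/168812 - 2*sqrt(59)/9833299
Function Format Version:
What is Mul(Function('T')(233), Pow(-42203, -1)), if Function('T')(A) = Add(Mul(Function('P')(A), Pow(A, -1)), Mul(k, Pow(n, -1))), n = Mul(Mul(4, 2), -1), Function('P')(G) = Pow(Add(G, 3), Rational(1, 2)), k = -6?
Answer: Add(Rational(-3, 168812), Mul(Rational(-2, 9833299), Pow(59, Rational(1, 2)))) ≈ -1.9334e-5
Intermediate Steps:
Function('P')(G) = Pow(Add(3, G), Rational(1, 2))
n = -8 (n = Mul(8, -1) = -8)
Function('T')(A) = Add(Rational(3, 4), Mul(Pow(A, -1), Pow(Add(3, A), Rational(1, 2)))) (Function('T')(A) = Add(Mul(Pow(Add(3, A), Rational(1, 2)), Pow(A, -1)), Mul(-6, Pow(-8, -1))) = Add(Mul(Pow(A, -1), Pow(Add(3, A), Rational(1, 2))), Mul(-6, Rational(-1, 8))) = Add(Mul(Pow(A, -1), Pow(Add(3, A), Rational(1, 2))), Rational(3, 4)) = Add(Rational(3, 4), Mul(Pow(A, -1), Pow(Add(3, A), Rational(1, 2)))))
Mul(Function('T')(233), Pow(-42203, -1)) = Mul(Add(Rational(3, 4), Mul(Pow(233, -1), Pow(Add(3, 233), Rational(1, 2)))), Pow(-42203, -1)) = Mul(Add(Rational(3, 4), Mul(Rational(1, 233), Pow(236, Rational(1, 2)))), Rational(-1, 42203)) = Mul(Add(Rational(3, 4), Mul(Rational(1, 233), Mul(2, Pow(59, Rational(1, 2))))), Rational(-1, 42203)) = Mul(Add(Rational(3, 4), Mul(Rational(2, 233), Pow(59, Rational(1, 2)))), Rational(-1, 42203)) = Add(Rational(-3, 168812), Mul(Rational(-2, 9833299), Pow(59, Rational(1, 2))))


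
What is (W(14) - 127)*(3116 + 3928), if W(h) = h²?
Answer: 486036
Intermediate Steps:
(W(14) - 127)*(3116 + 3928) = (14² - 127)*(3116 + 3928) = (196 - 127)*7044 = 69*7044 = 486036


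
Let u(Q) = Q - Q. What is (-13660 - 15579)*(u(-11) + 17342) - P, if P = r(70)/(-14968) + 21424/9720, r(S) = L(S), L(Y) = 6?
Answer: -4610751920436787/9093060 ≈ -5.0706e+8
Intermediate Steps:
u(Q) = 0
r(S) = 6
P = 20038507/9093060 (P = 6/(-14968) + 21424/9720 = 6*(-1/14968) + 21424*(1/9720) = -3/7484 + 2678/1215 = 20038507/9093060 ≈ 2.2037)
(-13660 - 15579)*(u(-11) + 17342) - P = (-13660 - 15579)*(0 + 17342) - 1*20038507/9093060 = -29239*17342 - 20038507/9093060 = -507062738 - 20038507/9093060 = -4610751920436787/9093060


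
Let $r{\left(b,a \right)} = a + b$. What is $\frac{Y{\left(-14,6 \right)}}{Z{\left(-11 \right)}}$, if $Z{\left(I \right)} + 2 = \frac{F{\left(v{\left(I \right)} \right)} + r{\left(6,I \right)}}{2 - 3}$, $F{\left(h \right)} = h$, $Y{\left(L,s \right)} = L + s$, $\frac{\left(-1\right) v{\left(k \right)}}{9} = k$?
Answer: $\frac{1}{12} \approx 0.083333$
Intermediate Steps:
$v{\left(k \right)} = - 9 k$
$Z{\left(I \right)} = -8 + 8 I$ ($Z{\left(I \right)} = -2 + \frac{- 9 I + \left(I + 6\right)}{2 - 3} = -2 + \frac{- 9 I + \left(6 + I\right)}{-1} = -2 + \left(6 - 8 I\right) \left(-1\right) = -2 + \left(-6 + 8 I\right) = -8 + 8 I$)
$\frac{Y{\left(-14,6 \right)}}{Z{\left(-11 \right)}} = \frac{-14 + 6}{-8 + 8 \left(-11\right)} = - \frac{8}{-8 - 88} = - \frac{8}{-96} = \left(-8\right) \left(- \frac{1}{96}\right) = \frac{1}{12}$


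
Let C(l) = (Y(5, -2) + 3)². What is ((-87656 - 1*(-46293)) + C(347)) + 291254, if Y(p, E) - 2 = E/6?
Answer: 2249215/9 ≈ 2.4991e+5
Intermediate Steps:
Y(p, E) = 2 + E/6
C(l) = 196/9 (C(l) = ((2 + (⅙)*(-2)) + 3)² = ((2 - ⅓) + 3)² = (5/3 + 3)² = (14/3)² = 196/9)
((-87656 - 1*(-46293)) + C(347)) + 291254 = ((-87656 - 1*(-46293)) + 196/9) + 291254 = ((-87656 + 46293) + 196/9) + 291254 = (-41363 + 196/9) + 291254 = -372071/9 + 291254 = 2249215/9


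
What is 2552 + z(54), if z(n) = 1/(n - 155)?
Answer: 257751/101 ≈ 2552.0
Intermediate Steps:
z(n) = 1/(-155 + n)
2552 + z(54) = 2552 + 1/(-155 + 54) = 2552 + 1/(-101) = 2552 - 1/101 = 257751/101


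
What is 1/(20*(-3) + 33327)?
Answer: 1/33267 ≈ 3.0060e-5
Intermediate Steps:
1/(20*(-3) + 33327) = 1/(-60 + 33327) = 1/33267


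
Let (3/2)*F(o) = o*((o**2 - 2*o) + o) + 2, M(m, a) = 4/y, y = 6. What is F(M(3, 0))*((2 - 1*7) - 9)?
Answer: -1400/81 ≈ -17.284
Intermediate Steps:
M(m, a) = 2/3 (M(m, a) = 4/6 = 4*(1/6) = 2/3)
F(o) = 4/3 + 2*o*(o**2 - o)/3 (F(o) = 2*(o*((o**2 - 2*o) + o) + 2)/3 = 2*(o*(o**2 - o) + 2)/3 = 2*(2 + o*(o**2 - o))/3 = 4/3 + 2*o*(o**2 - o)/3)
F(M(3, 0))*((2 - 1*7) - 9) = (4/3 - 2*(2/3)**2/3 + 2*(2/3)**3/3)*((2 - 1*7) - 9) = (4/3 - 2/3*4/9 + (2/3)*(8/27))*((2 - 7) - 9) = (4/3 - 8/27 + 16/81)*(-5 - 9) = (100/81)*(-14) = -1400/81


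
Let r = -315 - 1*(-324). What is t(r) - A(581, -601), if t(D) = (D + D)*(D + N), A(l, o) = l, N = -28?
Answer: -923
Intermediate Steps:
r = 9 (r = -315 + 324 = 9)
t(D) = 2*D*(-28 + D) (t(D) = (D + D)*(D - 28) = (2*D)*(-28 + D) = 2*D*(-28 + D))
t(r) - A(581, -601) = 2*9*(-28 + 9) - 1*581 = 2*9*(-19) - 581 = -342 - 581 = -923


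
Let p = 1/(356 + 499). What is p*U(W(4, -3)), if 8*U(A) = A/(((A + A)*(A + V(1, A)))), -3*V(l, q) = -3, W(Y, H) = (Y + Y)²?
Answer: 1/889200 ≈ 1.1246e-6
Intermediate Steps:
W(Y, H) = 4*Y² (W(Y, H) = (2*Y)² = 4*Y²)
V(l, q) = 1 (V(l, q) = -⅓*(-3) = 1)
U(A) = 1/(16*(1 + A)) (U(A) = (A/(((A + A)*(A + 1))))/8 = (A/(((2*A)*(1 + A))))/8 = (A/((2*A*(1 + A))))/8 = (A*(1/(2*A*(1 + A))))/8 = (1/(2*(1 + A)))/8 = 1/(16*(1 + A)))
p = 1/855 ≈ 0.0011696
p*U(W(4, -3)) = (1/(16*(1 + 4*4²)))/855 = (1/(16*(1 + 4*16)))/855 = (1/(16*(1 + 64)))/855 = ((1/16)/65)/855 = ((1/16)*(1/65))/855 = (1/855)*(1/1040) = 1/889200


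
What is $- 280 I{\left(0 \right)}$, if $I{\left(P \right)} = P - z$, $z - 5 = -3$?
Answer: $560$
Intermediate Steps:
$z = 2$ ($z = 5 - 3 = 2$)
$I{\left(P \right)} = -2 + P$ ($I{\left(P \right)} = P - 2 = -2 + P$)
$- 280 I{\left(0 \right)} = - 280 \left(-2 + 0\right) = \left(-280\right) \left(-2\right) = 560$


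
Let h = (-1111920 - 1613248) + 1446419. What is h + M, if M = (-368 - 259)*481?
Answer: -1580336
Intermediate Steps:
M = -301587 (M = -627*481 = -301587)
h = -1278749 (h = -2725168 + 1446419 = -1278749)
h + M = -1278749 - 301587 = -1580336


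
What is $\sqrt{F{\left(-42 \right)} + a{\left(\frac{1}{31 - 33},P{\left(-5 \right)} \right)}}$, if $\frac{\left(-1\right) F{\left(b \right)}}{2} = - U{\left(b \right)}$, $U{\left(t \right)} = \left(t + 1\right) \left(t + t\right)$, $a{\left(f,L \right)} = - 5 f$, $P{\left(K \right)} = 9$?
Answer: $\frac{\sqrt{27562}}{2} \approx 83.009$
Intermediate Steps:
$U{\left(t \right)} = 2 t \left(1 + t\right)$ ($U{\left(t \right)} = \left(1 + t\right) 2 t = 2 t \left(1 + t\right)$)
$F{\left(b \right)} = 4 b \left(1 + b\right)$ ($F{\left(b \right)} = - 2 \left(- 2 b \left(1 + b\right)\right) = 4 b \left(1 + b\right)$)
$\sqrt{F{\left(-42 \right)} + a{\left(\frac{1}{31 - 33},P{\left(-5 \right)} \right)}} = \sqrt{4 \left(-42\right) \left(1 - 42\right) - \frac{5}{31 - 33}} = \sqrt{4 \left(-42\right) \left(-41\right) - \frac{5}{-2}} = \sqrt{6888 - - \frac{5}{2}} = \sqrt{6888 + \frac{5}{2}} = \sqrt{\frac{13781}{2}} = \frac{\sqrt{27562}}{2}$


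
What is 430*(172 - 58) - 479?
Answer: 48541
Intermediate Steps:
430*(172 - 58) - 479 = 430*114 - 479 = 49020 - 479 = 48541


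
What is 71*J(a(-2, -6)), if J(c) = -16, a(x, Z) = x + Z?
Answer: -1136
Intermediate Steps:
a(x, Z) = Z + x
71*J(a(-2, -6)) = 71*(-16) = -1136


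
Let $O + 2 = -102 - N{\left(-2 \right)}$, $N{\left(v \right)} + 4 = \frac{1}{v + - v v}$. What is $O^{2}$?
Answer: $\frac{358801}{36} \approx 9966.7$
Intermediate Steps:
$N{\left(v \right)} = -4 + \frac{1}{v - v^{2}}$ ($N{\left(v \right)} = -4 + \frac{1}{v + - v v} = -4 + \frac{1}{v - v^{2}}$)
$O = - \frac{599}{6}$ ($O = -2 - \left(102 + \frac{-1 - 4 \left(-2\right)^{2} + 4 \left(-2\right)}{\left(-2\right) \left(-1 - 2\right)}\right) = -2 - \left(102 - \frac{-1 - 16 - 8}{2 \left(-3\right)}\right) = -2 - \left(102 - - \frac{-1 - 16 - 8}{6}\right) = -2 - \left(102 - \left(- \frac{1}{6}\right) \left(-25\right)\right) = -2 - \frac{587}{6} = - \frac{599}{6} \approx -99.833$)
$O^{2} = \left(- \frac{599}{6}\right)^{2} = \frac{358801}{36}$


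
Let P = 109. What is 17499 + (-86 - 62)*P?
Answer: 1367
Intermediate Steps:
17499 + (-86 - 62)*P = 17499 + (-86 - 62)*109 = 17499 - 148*109 = 17499 - 16132 = 1367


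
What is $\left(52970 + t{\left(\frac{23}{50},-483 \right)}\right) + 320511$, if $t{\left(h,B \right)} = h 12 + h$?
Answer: $\frac{18674349}{50} \approx 3.7349 \cdot 10^{5}$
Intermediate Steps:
$t{\left(h,B \right)} = 13 h$ ($t{\left(h,B \right)} = 12 h + h = 13 h$)
$\left(52970 + t{\left(\frac{23}{50},-483 \right)}\right) + 320511 = \left(52970 + 13 \cdot \frac{23}{50}\right) + 320511 = \left(52970 + \frac{299}{50}\right) + 320511 = \frac{2648799}{50} + 320511 = \frac{18674349}{50}$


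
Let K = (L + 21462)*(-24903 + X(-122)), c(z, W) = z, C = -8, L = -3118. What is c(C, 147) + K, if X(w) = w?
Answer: -459058608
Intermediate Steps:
K = -459058600 (K = (-3118 + 21462)*(-24903 - 122) = 18344*(-25025) = -459058600)
c(C, 147) + K = -8 - 459058600 = -459058608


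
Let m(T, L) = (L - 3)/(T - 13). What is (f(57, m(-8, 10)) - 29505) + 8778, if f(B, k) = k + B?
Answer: -62011/3 ≈ -20670.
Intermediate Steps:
m(T, L) = (-3 + L)/(-13 + T)
f(B, k) = B + k
(f(57, m(-8, 10)) - 29505) + 8778 = ((57 + (-3 + 10)/(-13 - 8)) - 29505) + 8778 = ((57 + 7/(-21)) - 29505) + 8778 = ((57 - 1/21*7) - 29505) + 8778 = ((57 - 1/3) - 29505) + 8778 = (170/3 - 29505) + 8778 = -88345/3 + 8778 = -62011/3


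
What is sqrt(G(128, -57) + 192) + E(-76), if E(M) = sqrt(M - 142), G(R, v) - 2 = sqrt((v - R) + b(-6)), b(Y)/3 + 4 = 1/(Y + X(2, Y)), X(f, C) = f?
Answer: sqrt(776 + 2*I*sqrt(791))/2 + I*sqrt(218) ≈ 13.938 + 15.269*I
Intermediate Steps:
b(Y) = -12 + 3/(2 + Y) (b(Y) = -12 + 3/(Y + 2) = -12 + 3/(2 + Y))
G(R, v) = 2 + sqrt(-51/4 + v - R) (G(R, v) = 2 + sqrt((v - R) + 3*(-7 - 4*(-6))/(2 - 6)) = 2 + sqrt((v - R) + 3*(-7 + 24)/(-4)) = 2 + sqrt((v - R) + 3*(-1/4)*17) = 2 + sqrt((v - R) - 51/4) = 2 + sqrt(-51/4 + v - R))
E(M) = sqrt(-142 + M)
sqrt(G(128, -57) + 192) + E(-76) = sqrt((2 + sqrt(-51 - 4*128 + 4*(-57))/2) + 192) + sqrt(-142 - 76) = sqrt((2 + sqrt(-51 - 512 - 228)/2) + 192) + sqrt(-218) = sqrt((2 + sqrt(-791)/2) + 192) + I*sqrt(218) = sqrt((2 + (I*sqrt(791))/2) + 192) + I*sqrt(218) = sqrt((2 + I*sqrt(791)/2) + 192) + I*sqrt(218) = sqrt(194 + I*sqrt(791)/2) + I*sqrt(218)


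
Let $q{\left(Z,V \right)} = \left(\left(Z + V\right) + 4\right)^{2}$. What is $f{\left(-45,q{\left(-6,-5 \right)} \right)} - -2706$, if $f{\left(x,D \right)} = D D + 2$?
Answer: $5109$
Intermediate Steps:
$q{\left(Z,V \right)} = \left(4 + V + Z\right)^{2}$ ($q{\left(Z,V \right)} = \left(\left(V + Z\right) + 4\right)^{2} = \left(4 + V + Z\right)^{2}$)
$f{\left(x,D \right)} = 2 + D^{2}$ ($f{\left(x,D \right)} = D^{2} + 2 = 2 + D^{2}$)
$f{\left(-45,q{\left(-6,-5 \right)} \right)} - -2706 = \left(2 + \left(\left(4 - 5 - 6\right)^{2}\right)^{2}\right) - -2706 = \left(2 + \left(\left(-7\right)^{2}\right)^{2}\right) + 2706 = \left(2 + 49^{2}\right) + 2706 = \left(2 + 2401\right) + 2706 = 2403 + 2706 = 5109$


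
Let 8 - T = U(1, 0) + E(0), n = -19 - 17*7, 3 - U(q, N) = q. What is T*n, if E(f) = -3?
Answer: -1242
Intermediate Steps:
U(q, N) = 3 - q
n = -138 (n = -19 - 119 = -138)
T = 9 (T = 8 - ((3 - 1*1) - 3) = 8 - ((3 - 1) - 3) = 8 - (2 - 3) = 8 - 1*(-1) = 8 + 1 = 9)
T*n = 9*(-138) = -1242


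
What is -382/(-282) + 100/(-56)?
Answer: -851/1974 ≈ -0.43110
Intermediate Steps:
-382/(-282) + 100/(-56) = -382*(-1/282) + 100*(-1/56) = 191/141 - 25/14 = -851/1974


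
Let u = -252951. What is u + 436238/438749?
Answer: -110981562061/438749 ≈ -2.5295e+5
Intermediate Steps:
u + 436238/438749 = -252951 + 436238/438749 = -110981562061/438749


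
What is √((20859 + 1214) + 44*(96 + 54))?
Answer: √28673 ≈ 169.33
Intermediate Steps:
√((20859 + 1214) + 44*(96 + 54)) = √(22073 + 44*150) = √(22073 + 6600) = √28673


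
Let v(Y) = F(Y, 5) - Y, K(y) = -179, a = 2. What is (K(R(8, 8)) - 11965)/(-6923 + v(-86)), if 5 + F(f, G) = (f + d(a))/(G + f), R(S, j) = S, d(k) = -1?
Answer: 327888/184705 ≈ 1.7752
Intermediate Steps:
F(f, G) = -5 + (-1 + f)/(G + f) (F(f, G) = -5 + (f - 1)/(G + f) = -5 + (-1 + f)/(G + f))
v(Y) = -Y + (-26 - 4*Y)/(5 + Y) (v(Y) = (-1 - 5*5 - 4*Y)/(5 + Y) - Y = (-1 - 25 - 4*Y)/(5 + Y) - Y = (-26 - 4*Y)/(5 + Y) - Y = -Y + (-26 - 4*Y)/(5 + Y))
(K(R(8, 8)) - 11965)/(-6923 + v(-86)) = (-179 - 11965)/(-6923 + (-26 - 1*(-86)² - 9*(-86))/(5 - 86)) = -12144/(-6923 + (-26 - 1*7396 + 774)/(-81)) = -12144/(-6923 - (-26 - 7396 + 774)/81) = -12144/(-6923 - 1/81*(-6648)) = -12144/(-6923 + 2216/27) = -12144/(-184705/27) = -12144*(-27/184705) = 327888/184705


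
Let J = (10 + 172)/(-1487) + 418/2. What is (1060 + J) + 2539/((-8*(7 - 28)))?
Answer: 320761421/249816 ≈ 1284.0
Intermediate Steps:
J = 310601/1487 (J = 182*(-1/1487) + 418*(½) = -182/1487 + 209 = 310601/1487 ≈ 208.88)
(1060 + J) + 2539/((-8*(7 - 28))) = (1060 + 310601/1487) + 2539/((-8*(7 - 28))) = 1886821/1487 + 2539/((-8*(-21))) = 1886821/1487 + 2539/168 = 320761421/249816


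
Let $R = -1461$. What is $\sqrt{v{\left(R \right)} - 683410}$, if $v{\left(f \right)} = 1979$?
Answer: $i \sqrt{681431} \approx 825.49 i$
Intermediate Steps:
$\sqrt{v{\left(R \right)} - 683410} = \sqrt{1979 - 683410} = \sqrt{-681431} = i \sqrt{681431}$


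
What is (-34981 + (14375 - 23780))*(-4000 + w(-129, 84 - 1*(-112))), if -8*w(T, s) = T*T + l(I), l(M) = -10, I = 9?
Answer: 1079267783/4 ≈ 2.6982e+8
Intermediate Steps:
w(T, s) = 5/4 - T²/8 (w(T, s) = -(T*T - 10)/8 = -(T² - 10)/8 = -(-10 + T²)/8 = 5/4 - T²/8)
(-34981 + (14375 - 23780))*(-4000 + w(-129, 84 - 1*(-112))) = (-34981 + (14375 - 23780))*(-4000 + (5/4 - ⅛*(-129)²)) = (-34981 - 9405)*(-4000 + (5/4 - ⅛*16641)) = -44386*(-4000 + (5/4 - 16641/8)) = -44386*(-4000 - 16631/8) = -44386*(-48631/8) = 1079267783/4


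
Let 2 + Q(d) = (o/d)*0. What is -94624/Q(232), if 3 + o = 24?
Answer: 47312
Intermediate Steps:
o = 21 (o = -3 + 24 = 21)
Q(d) = -2 (Q(d) = -2 + (21/d)*0 = -2 + 0 = -2)
-94624/Q(232) = -94624/(-2) = -94624*(-½) = 47312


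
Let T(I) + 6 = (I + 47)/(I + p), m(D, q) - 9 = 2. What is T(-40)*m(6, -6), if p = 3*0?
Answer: -2717/40 ≈ -67.925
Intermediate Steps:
p = 0
m(D, q) = 11 (m(D, q) = 9 + 2 = 11)
T(I) = -6 + (47 + I)/I (T(I) = -6 + (I + 47)/(I + 0) = -6 + (47 + I)/I)
T(-40)*m(6, -6) = (-5 + 47/(-40))*11 = (-5 + 47*(-1/40))*11 = (-5 - 47/40)*11 = -247/40*11 = -2717/40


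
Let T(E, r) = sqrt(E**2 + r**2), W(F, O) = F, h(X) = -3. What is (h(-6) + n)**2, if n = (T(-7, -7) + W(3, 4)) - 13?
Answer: 267 - 182*sqrt(2) ≈ 9.6131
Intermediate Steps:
n = -10 + 7*sqrt(2) (n = (sqrt((-7)**2 + (-7)**2) + 3) - 13 = (sqrt(49 + 49) + 3) - 13 = (sqrt(98) + 3) - 13 = (7*sqrt(2) + 3) - 13 = (3 + 7*sqrt(2)) - 13 = -10 + 7*sqrt(2) ≈ -0.10051)
(h(-6) + n)**2 = (-3 + (-10 + 7*sqrt(2)))**2 = (-13 + 7*sqrt(2))**2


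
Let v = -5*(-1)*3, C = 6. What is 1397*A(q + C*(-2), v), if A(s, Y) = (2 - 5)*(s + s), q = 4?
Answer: 67056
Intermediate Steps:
v = 15 (v = 5*3 = 15)
A(s, Y) = -6*s
1397*A(q + C*(-2), v) = 1397*(-6*(4 + 6*(-2))) = 1397*(-6*(4 - 12)) = 1397*(-6*(-8)) = 1397*48 = 67056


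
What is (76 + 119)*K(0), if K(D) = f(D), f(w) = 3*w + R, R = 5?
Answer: 975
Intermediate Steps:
f(w) = 5 + 3*w (f(w) = 3*w + 5 = 5 + 3*w)
K(D) = 5 + 3*D
(76 + 119)*K(0) = (76 + 119)*(5 + 3*0) = 195*(5 + 0) = 195*5 = 975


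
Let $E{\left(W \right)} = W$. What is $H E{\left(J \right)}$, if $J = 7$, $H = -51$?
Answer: $-357$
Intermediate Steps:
$H E{\left(J \right)} = \left(-51\right) 7 = -357$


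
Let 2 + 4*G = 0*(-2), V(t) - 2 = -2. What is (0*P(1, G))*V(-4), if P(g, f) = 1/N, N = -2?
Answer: 0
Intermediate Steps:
V(t) = 0 (V(t) = 2 - 2 = 0)
G = -1/2 (G = -1/2 + (0*(-2))/4 = -1/2 + (1/4)*0 = -1/2 + 0 = -1/2 ≈ -0.50000)
P(g, f) = -1/2 (P(g, f) = 1/(-2) = -1/2)
(0*P(1, G))*V(-4) = (0*(-1/2))*0 = 0*0 = 0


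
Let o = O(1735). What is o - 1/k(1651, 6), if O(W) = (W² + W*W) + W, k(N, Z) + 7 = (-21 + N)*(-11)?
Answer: 108019932346/17937 ≈ 6.0222e+6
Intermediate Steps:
k(N, Z) = 224 - 11*N (k(N, Z) = -7 + (-21 + N)*(-11) = -7 + (231 - 11*N) = 224 - 11*N)
O(W) = W + 2*W² (O(W) = (W² + W²) + W = 2*W² + W = W + 2*W²)
o = 6022185 (o = 1735*(1 + 2*1735) = 1735*(1 + 3470) = 1735*3471 = 6022185)
o - 1/k(1651, 6) = 6022185 - 1/(224 - 11*1651) = 6022185 - 1/(224 - 18161) = 6022185 - 1/(-17937) = 6022185 - 1*(-1/17937) = 6022185 + 1/17937 = 108019932346/17937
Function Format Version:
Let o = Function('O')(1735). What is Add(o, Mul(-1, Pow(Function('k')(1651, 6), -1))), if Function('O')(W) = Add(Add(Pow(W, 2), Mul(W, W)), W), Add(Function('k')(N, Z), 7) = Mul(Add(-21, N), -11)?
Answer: Rational(108019932346, 17937) ≈ 6.0222e+6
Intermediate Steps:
Function('k')(N, Z) = Add(224, Mul(-11, N)) (Function('k')(N, Z) = Add(-7, Mul(Add(-21, N), -11)) = Add(-7, Add(231, Mul(-11, N))) = Add(224, Mul(-11, N)))
Function('O')(W) = Add(W, Mul(2, Pow(W, 2))) (Function('O')(W) = Add(Add(Pow(W, 2), Pow(W, 2)), W) = Add(Mul(2, Pow(W, 2)), W) = Add(W, Mul(2, Pow(W, 2))))
o = 6022185 (o = Mul(1735, Add(1, Mul(2, 1735))) = Mul(1735, Add(1, 3470)) = Mul(1735, 3471) = 6022185)
Add(o, Mul(-1, Pow(Function('k')(1651, 6), -1))) = Add(6022185, Mul(-1, Pow(Add(224, Mul(-11, 1651)), -1))) = Add(6022185, Mul(-1, Pow(Add(224, -18161), -1))) = Add(6022185, Mul(-1, Pow(-17937, -1))) = Add(6022185, Mul(-1, Rational(-1, 17937))) = Add(6022185, Rational(1, 17937)) = Rational(108019932346, 17937)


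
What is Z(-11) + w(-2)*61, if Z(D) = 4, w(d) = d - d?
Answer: 4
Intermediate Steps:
w(d) = 0
Z(-11) + w(-2)*61 = 4 + 0*61 = 4 + 0 = 4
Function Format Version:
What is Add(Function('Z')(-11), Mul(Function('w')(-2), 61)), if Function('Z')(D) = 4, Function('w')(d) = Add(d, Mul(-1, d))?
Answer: 4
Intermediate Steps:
Function('w')(d) = 0
Add(Function('Z')(-11), Mul(Function('w')(-2), 61)) = Add(4, Mul(0, 61)) = Add(4, 0) = 4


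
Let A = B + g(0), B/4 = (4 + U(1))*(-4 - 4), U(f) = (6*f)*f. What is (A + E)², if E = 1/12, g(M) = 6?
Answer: 14190289/144 ≈ 98544.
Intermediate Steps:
U(f) = 6*f²
B = -320 (B = 4*((4 + 6*1²)*(-4 - 4)) = 4*((4 + 6*1)*(-8)) = 4*((4 + 6)*(-8)) = 4*(10*(-8)) = 4*(-80) = -320)
E = 1/12 (E = 1*(1/12) = 1/12 ≈ 0.083333)
A = -314 (A = -320 + 6 = -314)
(A + E)² = (-314 + 1/12)² = (-3767/12)² = 14190289/144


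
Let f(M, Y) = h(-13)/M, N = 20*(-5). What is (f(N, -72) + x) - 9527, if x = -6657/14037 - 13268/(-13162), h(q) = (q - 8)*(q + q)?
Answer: -14675591388527/1539624950 ≈ -9531.9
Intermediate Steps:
N = -100
h(q) = 2*q*(-8 + q) (h(q) = (-8 + q)*(2*q) = 2*q*(-8 + q))
x = 16437247/30792499 (x = -6657*1/14037 - 13268*(-1/13162) = -2219/4679 + 6634/6581 = 16437247/30792499 ≈ 0.53381)
f(M, Y) = 546/M (f(M, Y) = (2*(-13)*(-8 - 13))/M = (2*(-13)*(-21))/M = 546/M)
(f(N, -72) + x) - 9527 = (546/(-100) + 16437247/30792499) - 9527 = (546*(-1/100) + 16437247/30792499) - 9527 = (-273/50 + 16437247/30792499) - 9527 = -7584489877/1539624950 - 9527 = -14675591388527/1539624950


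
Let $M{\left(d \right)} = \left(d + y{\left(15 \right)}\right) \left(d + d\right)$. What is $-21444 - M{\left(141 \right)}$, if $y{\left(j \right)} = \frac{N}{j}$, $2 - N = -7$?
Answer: $- \frac{306876}{5} \approx -61375.0$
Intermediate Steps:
$N = 9$ ($N = 2 - -7 = 2 + 7 = 9$)
$y{\left(j \right)} = \frac{9}{j}$
$M{\left(d \right)} = 2 d \left(\frac{3}{5} + d\right)$ ($M{\left(d \right)} = \left(d + \frac{9}{15}\right) \left(d + d\right) = \left(d + 9 \cdot \frac{1}{15}\right) 2 d = \left(d + \frac{3}{5}\right) 2 d = \left(\frac{3}{5} + d\right) 2 d = 2 d \left(\frac{3}{5} + d\right)$)
$-21444 - M{\left(141 \right)} = -21444 - \frac{2}{5} \cdot 141 \left(3 + 5 \cdot 141\right) = -21444 - \frac{2}{5} \cdot 141 \left(3 + 705\right) = -21444 - \frac{2}{5} \cdot 141 \cdot 708 = -21444 - \frac{199656}{5} = - \frac{306876}{5}$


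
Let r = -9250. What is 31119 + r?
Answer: 21869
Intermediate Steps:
31119 + r = 31119 - 9250 = 21869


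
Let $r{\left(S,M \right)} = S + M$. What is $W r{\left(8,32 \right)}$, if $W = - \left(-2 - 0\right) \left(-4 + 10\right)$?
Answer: $480$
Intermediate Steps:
$r{\left(S,M \right)} = M + S$
$W = 12$ ($W = - \left(-2 + 0\right) 6 = - \left(-2\right) 6 = \left(-1\right) \left(-12\right) = 12$)
$W r{\left(8,32 \right)} = 12 \left(32 + 8\right) = 12 \cdot 40 = 480$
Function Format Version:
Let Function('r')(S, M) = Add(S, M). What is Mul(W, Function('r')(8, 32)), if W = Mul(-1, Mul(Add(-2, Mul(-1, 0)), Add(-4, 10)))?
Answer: 480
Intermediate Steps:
Function('r')(S, M) = Add(M, S)
W = 12 (W = Mul(-1, Mul(Add(-2, 0), 6)) = Mul(-1, Mul(-2, 6)) = Mul(-1, -12) = 12)
Mul(W, Function('r')(8, 32)) = Mul(12, Add(32, 8)) = Mul(12, 40) = 480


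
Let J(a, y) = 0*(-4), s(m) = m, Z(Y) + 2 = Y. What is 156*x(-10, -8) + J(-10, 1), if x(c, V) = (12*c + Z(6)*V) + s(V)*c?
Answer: -11232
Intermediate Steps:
Z(Y) = -2 + Y
J(a, y) = 0
x(c, V) = 4*V + 12*c + V*c (x(c, V) = (12*c + (-2 + 6)*V) + V*c = (12*c + 4*V) + V*c = (4*V + 12*c) + V*c = 4*V + 12*c + V*c)
156*x(-10, -8) + J(-10, 1) = 156*(4*(-8) + 12*(-10) - 8*(-10)) + 0 = 156*(-32 - 120 + 80) + 0 = 156*(-72) + 0 = -11232 + 0 = -11232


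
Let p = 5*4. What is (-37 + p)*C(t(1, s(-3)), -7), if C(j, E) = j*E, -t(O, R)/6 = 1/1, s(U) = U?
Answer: -714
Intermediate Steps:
t(O, R) = -6 (t(O, R) = -6/1 = -6)
C(j, E) = E*j
p = 20
(-37 + p)*C(t(1, s(-3)), -7) = (-37 + 20)*(-7*(-6)) = -17*42 = -714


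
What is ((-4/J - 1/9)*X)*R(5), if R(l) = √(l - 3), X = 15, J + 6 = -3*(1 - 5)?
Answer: -35*√2/3 ≈ -16.499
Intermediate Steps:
J = 6 (J = -6 - 3*(1 - 5) = -6 - 3*(-4) = -6 + 12 = 6)
R(l) = √(-3 + l)
((-4/J - 1/9)*X)*R(5) = ((-4/6 - 1/9)*15)*√(-3 + 5) = ((-4*⅙ - 1*⅑)*15)*√2 = ((-⅔ - ⅑)*15)*√2 = (-7/9*15)*√2 = -35*√2/3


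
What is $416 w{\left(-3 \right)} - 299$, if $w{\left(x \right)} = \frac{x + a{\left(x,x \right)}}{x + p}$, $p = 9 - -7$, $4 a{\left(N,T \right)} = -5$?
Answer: $-435$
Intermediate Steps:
$a{\left(N,T \right)} = - \frac{5}{4}$ ($a{\left(N,T \right)} = \frac{1}{4} \left(-5\right) = - \frac{5}{4}$)
$p = 16$ ($p = 9 + 7 = 16$)
$w{\left(x \right)} = \frac{- \frac{5}{4} + x}{16 + x}$ ($w{\left(x \right)} = \frac{x - \frac{5}{4}}{x + 16} = \frac{- \frac{5}{4} + x}{16 + x}$)
$416 w{\left(-3 \right)} - 299 = 416 \frac{- \frac{5}{4} - 3}{16 - 3} - 299 = 416 \cdot \frac{1}{13} \left(- \frac{17}{4}\right) - 299 = 416 \left(- \frac{17}{52}\right) - 299 = -136 - 299 = -435$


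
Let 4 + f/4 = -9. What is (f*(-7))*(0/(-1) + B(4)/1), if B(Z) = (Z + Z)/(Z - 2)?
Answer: 1456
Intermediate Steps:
B(Z) = 2*Z/(-2 + Z) (B(Z) = (2*Z)/(-2 + Z) = 2*Z/(-2 + Z))
f = -52 (f = -16 + 4*(-9) = -16 - 36 = -52)
(f*(-7))*(0/(-1) + B(4)/1) = (-52*(-7))*(0/(-1) + (2*4/(-2 + 4))/1) = 364*(0*(-1) + (2*4/2)*1) = 364*(0 + (2*4*(½))*1) = 364*(0 + 4*1) = 364*(0 + 4) = 364*4 = 1456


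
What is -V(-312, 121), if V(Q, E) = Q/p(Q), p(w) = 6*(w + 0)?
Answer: -⅙ ≈ -0.16667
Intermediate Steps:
p(w) = 6*w
V(Q, E) = ⅙ (V(Q, E) = Q/((6*Q)) = Q*(1/(6*Q)) = ⅙)
-V(-312, 121) = -1*⅙ = -⅙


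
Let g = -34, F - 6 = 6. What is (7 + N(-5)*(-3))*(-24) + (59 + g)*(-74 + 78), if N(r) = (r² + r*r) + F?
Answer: 4396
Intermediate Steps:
F = 12 (F = 6 + 6 = 12)
N(r) = 12 + 2*r² (N(r) = (r² + r*r) + 12 = (r² + r²) + 12 = 2*r² + 12 = 12 + 2*r²)
(7 + N(-5)*(-3))*(-24) + (59 + g)*(-74 + 78) = (7 + (12 + 2*(-5)²)*(-3))*(-24) + (59 - 34)*(-74 + 78) = (7 + (12 + 2*25)*(-3))*(-24) + 25*4 = (7 + (12 + 50)*(-3))*(-24) + 100 = (7 + 62*(-3))*(-24) + 100 = (7 - 186)*(-24) + 100 = -179*(-24) + 100 = 4296 + 100 = 4396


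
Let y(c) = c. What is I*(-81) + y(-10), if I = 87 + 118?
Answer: -16615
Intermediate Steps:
I = 205
I*(-81) + y(-10) = 205*(-81) - 10 = -16605 - 10 = -16615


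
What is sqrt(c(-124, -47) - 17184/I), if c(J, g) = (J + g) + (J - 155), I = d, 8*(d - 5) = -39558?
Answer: 13*I*sqrt(1031538354)/19759 ≈ 21.131*I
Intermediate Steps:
d = -19759/4 (d = 5 + (1/8)*(-39558) = 5 - 19779/4 = -19759/4 ≈ -4939.8)
I = -19759/4 ≈ -4939.8
c(J, g) = -155 + g + 2*J (c(J, g) = (J + g) + (-155 + J) = -155 + g + 2*J)
sqrt(c(-124, -47) - 17184/I) = sqrt((-155 - 47 + 2*(-124)) - 17184/(-19759/4)) = sqrt((-155 - 47 - 248) - 17184*(-4/19759)) = sqrt(-450 + 68736/19759) = sqrt(-8822814/19759) = 13*I*sqrt(1031538354)/19759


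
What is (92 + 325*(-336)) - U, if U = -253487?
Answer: 144379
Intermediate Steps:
(92 + 325*(-336)) - U = (92 + 325*(-336)) - 1*(-253487) = (92 - 109200) + 253487 = -109108 + 253487 = 144379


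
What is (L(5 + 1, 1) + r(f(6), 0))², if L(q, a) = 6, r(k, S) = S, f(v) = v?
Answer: 36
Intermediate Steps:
(L(5 + 1, 1) + r(f(6), 0))² = (6 + 0)² = 6² = 36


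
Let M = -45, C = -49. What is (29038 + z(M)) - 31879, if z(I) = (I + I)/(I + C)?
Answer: -133482/47 ≈ -2840.0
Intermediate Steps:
z(I) = 2*I/(-49 + I) (z(I) = (I + I)/(I - 49) = (2*I)/(-49 + I) = 2*I/(-49 + I))
(29038 + z(M)) - 31879 = (29038 + 2*(-45)/(-49 - 45)) - 31879 = (29038 + 2*(-45)/(-94)) - 31879 = (29038 + 2*(-45)*(-1/94)) - 31879 = (29038 + 45/47) - 31879 = 1364831/47 - 31879 = -133482/47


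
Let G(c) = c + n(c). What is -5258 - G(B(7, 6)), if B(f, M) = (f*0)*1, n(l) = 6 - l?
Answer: -5264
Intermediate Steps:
B(f, M) = 0 (B(f, M) = 0*1 = 0)
G(c) = 6 (G(c) = c + (6 - c) = 6)
-5258 - G(B(7, 6)) = -5258 - 1*6 = -5258 - 6 = -5264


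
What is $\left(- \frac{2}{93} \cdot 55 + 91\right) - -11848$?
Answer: $\frac{1110217}{93} \approx 11938.0$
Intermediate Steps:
$\left(- \frac{2}{93} \cdot 55 + 91\right) - -11848 = \left(\left(-2\right) \frac{1}{93} \cdot 55 + 91\right) + 11848 = \left(\left(- \frac{2}{93}\right) 55 + 91\right) + 11848 = \left(- \frac{110}{93} + 91\right) + 11848 = \frac{8353}{93} + 11848 = \frac{1110217}{93}$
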